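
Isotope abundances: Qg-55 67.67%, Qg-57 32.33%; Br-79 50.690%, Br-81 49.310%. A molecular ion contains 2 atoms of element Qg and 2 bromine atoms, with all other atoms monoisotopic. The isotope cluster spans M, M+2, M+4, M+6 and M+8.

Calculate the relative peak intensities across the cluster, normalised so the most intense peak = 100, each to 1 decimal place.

33.0 : 95.6 : 100.0 : 44.4 : 7.1

Element Qg pattern (n=2): 0.45792289 : 0.43755422 : 0.10452289
Bromine pattern (n=2): 0.25694761 : 0.49990478 : 0.24314761
Convolve the two distributions (both contribute in 2-u steps):
  M: 0.45792289×0.25694761 = 0.117662
  M+2: 0.45792289×0.49990478 + 0.43755422×0.25694761 = 0.341346
  M+4: 0.45792289×0.24314761 + 0.43755422×0.49990478 + 0.10452289×0.25694761 = 0.356935
  M+6: 0.43755422×0.24314761 + 0.10452289×0.49990478 = 0.158642
  M+8: 0.10452289×0.24314761 = 0.025414
Scale to base peak (0.356935) = 100: 33.0 : 95.6 : 100.0 : 44.4 : 7.1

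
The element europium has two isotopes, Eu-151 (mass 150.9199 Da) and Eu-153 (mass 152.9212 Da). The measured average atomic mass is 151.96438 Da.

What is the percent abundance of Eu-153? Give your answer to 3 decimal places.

52.190%

Writing the weighted mean with unknown fraction x of Eu-151:
150.9199·x + 152.9212·(1 − x) = 151.96438
(150.9199 − 152.9212)·x = 151.96438 − 152.9212
x = -0.95682 / -2.0013 = 0.47810 → 47.810% Eu-151, 52.190% Eu-153.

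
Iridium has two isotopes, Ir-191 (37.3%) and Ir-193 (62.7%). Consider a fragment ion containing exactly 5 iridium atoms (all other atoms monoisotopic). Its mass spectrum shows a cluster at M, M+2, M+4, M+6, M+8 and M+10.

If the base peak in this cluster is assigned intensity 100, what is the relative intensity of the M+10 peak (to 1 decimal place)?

Term probabilities: M 0.0072, M+2 0.0607, M+4 0.2040, M+6 0.3429, M+8 0.2882, M+10 0.0969. Base peak = M+6.
P(M+6) = C(5,3) × 0.373^2 × 0.627^3 = 10 × 0.139129 × 0.24649188 = 0.342942 (base)
P(M+10) = C(5,5) × 0.373^0 × 0.627^5 = 1 × 1.0000 × 0.09690311 = 0.096903
Relative intensity = 0.096903 / 0.342942 × 100 = 28.3

28.3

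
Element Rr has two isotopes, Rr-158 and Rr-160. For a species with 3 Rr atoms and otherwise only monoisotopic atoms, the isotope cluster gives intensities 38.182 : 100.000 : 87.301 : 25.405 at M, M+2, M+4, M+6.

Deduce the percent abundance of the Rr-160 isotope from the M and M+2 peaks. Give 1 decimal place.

46.6%

If p is the fraction of Rr that is Rr-158, then I(M+2)/I(M) = [C(3,1)·p^2·(1−p)] / p^3 = 3·(1−p)/p = 100.000/38.182 = 2.6190
(1−p)/p = 2.6190/3 = 0.8730  ⇒  p = 1/(1 + 0.8730) = 0.5339
Rr-158: 53.4%, Rr-160: 46.6%.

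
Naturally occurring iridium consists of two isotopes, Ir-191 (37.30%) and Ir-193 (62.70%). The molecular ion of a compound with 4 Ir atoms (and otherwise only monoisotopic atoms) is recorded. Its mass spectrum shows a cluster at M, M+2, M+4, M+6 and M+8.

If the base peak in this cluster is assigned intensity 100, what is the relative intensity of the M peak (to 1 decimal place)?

Binomial terms of (0.3730 + 0.6270)^4: M 0.0194, M+2 0.1302, M+4 0.3282, M+6 0.3678, M+8 0.1546 → M+6 is the base peak.
P(M+6) = C(4,3) × 0.3730^1 × 0.6270^3 = 4 × 0.3730 × 0.24649188 = 0.367766 (base)
P(M) = C(4,0) × 0.3730^4 × 0.6270^0 = 1 × 0.01935688 × 1.0000 = 0.019357
Relative intensity = 0.019357 / 0.367766 × 100 = 5.3

5.3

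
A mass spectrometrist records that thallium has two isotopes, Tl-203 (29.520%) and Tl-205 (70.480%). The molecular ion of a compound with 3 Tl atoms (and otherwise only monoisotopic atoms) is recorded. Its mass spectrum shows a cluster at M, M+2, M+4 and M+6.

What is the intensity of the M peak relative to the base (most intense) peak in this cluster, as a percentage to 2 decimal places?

(0.29520 + 0.70480)^3 gives M 0.0257, M+2 0.1843, M+4 0.4399, M+6 0.3501; the largest is M+4.
P(M+4) = C(3,2) × 0.29520^1 × 0.70480^2 = 3 × 0.2952 × 0.49674304 = 0.439916 (base)
P(M) = C(3,0) × 0.29520^3 × 0.70480^0 = 1 × 0.02572463 × 1.0000 = 0.025725
Relative intensity = 0.025725 / 0.439916 × 100 = 5.85

5.85%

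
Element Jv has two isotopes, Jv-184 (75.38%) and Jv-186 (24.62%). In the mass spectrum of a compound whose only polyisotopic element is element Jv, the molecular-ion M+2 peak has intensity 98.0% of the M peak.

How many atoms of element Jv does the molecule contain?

For n independent Jv atoms, I(M+2)/I(M) = n · (abundance Jv-186) / (abundance Jv-184) = n · 0.2462/0.7538.
n = 0.980 × 0.7538/0.2462 = 3.00 ≈ 3

3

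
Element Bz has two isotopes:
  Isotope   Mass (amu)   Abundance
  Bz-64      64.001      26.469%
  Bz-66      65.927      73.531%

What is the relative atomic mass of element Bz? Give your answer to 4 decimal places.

Average mass = Σ (abundance × isotope mass) = 0.26469 × 64.001 + 0.73531 × 65.927
= 16.94042 + 48.47678 = 65.41720 amu

65.4172 amu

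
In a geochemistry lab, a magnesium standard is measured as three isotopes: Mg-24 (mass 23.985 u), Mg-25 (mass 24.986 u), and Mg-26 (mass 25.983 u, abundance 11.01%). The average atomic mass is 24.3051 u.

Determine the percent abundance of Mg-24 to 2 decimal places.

The remaining 88.99% is split between Mg-24 (fraction x) and Mg-25 (fraction 0.8899 − x).
Substituting: 23.985x + 24.986(0.8899 − x) = 21.4443717
(23.985 − 24.986)x = -0.7906697  ⇒  x = 0.78988, y = 0.10002
Mg-24: 78.99%, Mg-25: 10.00%.

78.99%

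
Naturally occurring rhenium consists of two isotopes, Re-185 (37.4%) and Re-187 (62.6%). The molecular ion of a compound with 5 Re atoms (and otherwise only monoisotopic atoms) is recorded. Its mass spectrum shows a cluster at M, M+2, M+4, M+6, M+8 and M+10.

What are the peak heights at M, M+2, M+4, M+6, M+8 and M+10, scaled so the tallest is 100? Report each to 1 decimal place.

2.1 : 17.8 : 59.7 : 100.0 : 83.7 : 28.0

Each Re atom is independently Re-185 (p = 0.374) or Re-187 (q = 0.626); the cluster is the binomial expansion (p + q)^5.
P(M) = 0.374^5 = 0.007317
P(M+2) = 5 × 0.374^4 × 0.626^1 = 0.061239
P(M+4) = 10 × 0.374^3 × 0.626^2 = 0.205005
P(M+6) = 10 × 0.374^2 × 0.626^3 = 0.343136
P(M+8) = 5 × 0.374^1 × 0.626^4 = 0.287170
P(M+10) = 0.626^5 = 0.096133
The M+6 peak is largest (0.343136); scaling to 100 gives 2.1 : 17.8 : 59.7 : 100.0 : 83.7 : 28.0.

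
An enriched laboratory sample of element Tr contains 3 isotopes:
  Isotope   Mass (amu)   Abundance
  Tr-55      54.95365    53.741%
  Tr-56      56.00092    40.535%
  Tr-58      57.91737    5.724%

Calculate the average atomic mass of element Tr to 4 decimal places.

The abundance-weighted mean is 0.53741 × 54.95365 + 0.40535 × 56.00092 + 0.05724 × 57.91737
= 29.532641 + 22.699973 + 3.315190 = 55.547804 amu

55.5478 amu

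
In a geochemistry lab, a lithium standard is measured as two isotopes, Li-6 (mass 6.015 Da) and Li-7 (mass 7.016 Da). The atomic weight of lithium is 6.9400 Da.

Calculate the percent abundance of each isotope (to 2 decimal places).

Li-6: 7.59%, Li-7: 92.41%

Let x be the fractional abundance of Li-6; then Li-7 has abundance 1 − x.
6.015·x + 7.016·(1 − x) = 6.9400
(6.015 − 7.016)·x = 6.9400 − 7.016
x = -0.0760 / -1.001 = 0.07592 → 7.59% Li-6, 92.41% Li-7.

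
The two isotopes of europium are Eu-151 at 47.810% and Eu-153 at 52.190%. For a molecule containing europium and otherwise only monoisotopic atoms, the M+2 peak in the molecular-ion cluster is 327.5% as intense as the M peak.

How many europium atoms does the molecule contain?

3

The M+2/M ratio from n Eu atoms is n · q/p = n · 0.52190/0.47810.
n = 3.275 × 0.47810/0.52190 = 3.00 ≈ 3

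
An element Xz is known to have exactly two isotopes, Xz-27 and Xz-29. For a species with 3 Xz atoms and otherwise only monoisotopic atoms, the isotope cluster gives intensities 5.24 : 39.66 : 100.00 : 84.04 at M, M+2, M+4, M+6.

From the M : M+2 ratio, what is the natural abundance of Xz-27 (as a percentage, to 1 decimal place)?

If p is the fraction of Xz that is Xz-27, then I(M+2)/I(M) = [C(3,1)·p^2·(1−p)] / p^3 = 3·(1−p)/p = 39.66/5.24 = 7.5687
(1−p)/p = 7.5687/3 = 2.5229  ⇒  p = 1/(1 + 2.5229) = 0.2839
Xz-27: 28.4%, Xz-29: 71.6%.

28.4%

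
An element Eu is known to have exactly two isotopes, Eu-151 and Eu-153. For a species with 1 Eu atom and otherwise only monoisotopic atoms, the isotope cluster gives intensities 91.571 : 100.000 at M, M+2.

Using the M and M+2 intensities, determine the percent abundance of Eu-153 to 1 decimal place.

52.2%

If p is the fraction of Eu that is Eu-151, then I(M+2)/I(M) = [C(1,1)·p^0·(1−p)] / p^1 = 1·(1−p)/p = 100.000/91.571 = 1.0920
(1−p)/p = 1.0920/1 = 1.0920  ⇒  p = 1/(1 + 1.0920) = 0.4780
Eu-151: 47.8%, Eu-153: 52.2%.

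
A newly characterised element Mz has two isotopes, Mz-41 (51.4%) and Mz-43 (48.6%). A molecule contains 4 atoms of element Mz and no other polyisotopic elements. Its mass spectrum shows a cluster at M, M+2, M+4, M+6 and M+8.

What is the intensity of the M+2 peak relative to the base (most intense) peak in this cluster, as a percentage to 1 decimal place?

Term probabilities: M 0.0698, M+2 0.2640, M+4 0.3744, M+6 0.2360, M+8 0.0558. Base peak = M+4.
P(M+4) = C(4,2) × 0.514^2 × 0.486^2 = 6 × 0.264196 × 0.236196 = 0.374412 (base)
P(M+2) = C(4,1) × 0.514^3 × 0.486^1 = 4 × 0.13579674 × 0.4860 = 0.263989
Relative intensity = 0.263989 / 0.374412 × 100 = 70.5

70.5%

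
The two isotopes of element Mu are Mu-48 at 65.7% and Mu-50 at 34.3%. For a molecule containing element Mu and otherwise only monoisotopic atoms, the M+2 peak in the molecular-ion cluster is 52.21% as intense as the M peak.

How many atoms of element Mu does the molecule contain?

1

With n Mu atoms, P(M+2)/P(M) = C(n,1)·p^(n−1)q / p^n = n·q/p = n · 0.343/0.657.
n = 0.5221 × 0.657/0.343 = 1.00 ≈ 1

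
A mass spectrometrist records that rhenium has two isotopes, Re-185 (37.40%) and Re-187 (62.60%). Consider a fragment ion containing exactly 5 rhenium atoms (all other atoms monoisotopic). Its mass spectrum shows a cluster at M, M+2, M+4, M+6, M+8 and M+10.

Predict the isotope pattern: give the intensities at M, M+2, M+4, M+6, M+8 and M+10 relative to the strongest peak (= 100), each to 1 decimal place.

2.1 : 17.8 : 59.7 : 100.0 : 83.7 : 28.0

Expanding (0.3740 + 0.6260)^5:
P(M) = 0.3740^5 = 0.007317
P(M+2) = 5 × 0.3740^4 × 0.6260^1 = 0.061239
P(M+4) = 10 × 0.3740^3 × 0.6260^2 = 0.205005
P(M+6) = 10 × 0.3740^2 × 0.6260^3 = 0.343136
P(M+8) = 5 × 0.3740^1 × 0.6260^4 = 0.287170
P(M+10) = 0.6260^5 = 0.096133
The M+6 peak is largest (0.343136); scaling to 100 gives 2.1 : 17.8 : 59.7 : 100.0 : 83.7 : 28.0.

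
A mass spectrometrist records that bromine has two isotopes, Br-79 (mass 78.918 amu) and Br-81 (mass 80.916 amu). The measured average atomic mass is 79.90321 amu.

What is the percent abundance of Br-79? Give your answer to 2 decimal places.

50.69%

Writing the weighted mean with unknown fraction x of Br-79:
78.918·x + 80.916·(1 − x) = 79.90321
(78.918 − 80.916)·x = 79.90321 − 80.916
x = -1.01279 / -1.998 = 0.50690 → 50.69% Br-79, 49.31% Br-81.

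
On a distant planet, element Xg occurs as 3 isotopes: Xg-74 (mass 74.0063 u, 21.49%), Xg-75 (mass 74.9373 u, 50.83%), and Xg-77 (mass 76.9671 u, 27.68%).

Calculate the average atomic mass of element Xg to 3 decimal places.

Weight each isotope mass by its fractional abundance: 0.2149 × 74.0063 + 0.5083 × 74.9373 + 0.2768 × 76.9671
= 15.90395 + 38.09063 + 21.30449 = 75.29907 u

75.299 u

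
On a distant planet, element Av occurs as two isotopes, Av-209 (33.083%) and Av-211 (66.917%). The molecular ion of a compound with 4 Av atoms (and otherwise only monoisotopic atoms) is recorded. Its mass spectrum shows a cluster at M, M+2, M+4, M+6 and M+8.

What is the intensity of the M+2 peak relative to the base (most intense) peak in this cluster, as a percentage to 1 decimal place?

24.4%

Binomial terms of (0.33083 + 0.66917)^4: M 0.0120, M+2 0.0969, M+4 0.2941, M+6 0.3965, M+8 0.2005 → M+6 is the base peak.
P(M+6) = C(4,3) × 0.33083^1 × 0.66917^3 = 4 × 0.33083 × 0.29964662 = 0.396528 (base)
P(M+2) = C(4,1) × 0.33083^3 × 0.66917^1 = 4 × 0.03620884 × 0.66917 = 0.096919
Relative intensity = 0.096919 / 0.396528 × 100 = 24.4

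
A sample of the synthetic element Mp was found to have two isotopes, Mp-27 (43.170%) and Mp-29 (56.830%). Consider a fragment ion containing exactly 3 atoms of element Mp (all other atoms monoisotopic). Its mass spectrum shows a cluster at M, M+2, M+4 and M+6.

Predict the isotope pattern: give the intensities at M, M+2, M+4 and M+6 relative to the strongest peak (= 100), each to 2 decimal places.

19.23 : 75.96 : 100.00 : 43.88

The 3 Mp atoms are independent, so intensities follow the terms of (0.43170 + 0.56830)^3.
P(M) = 0.43170^3 = 0.080454
P(M+2) = 3 × 0.43170^2 × 0.56830^1 = 0.317734
P(M+4) = 3 × 0.43170^1 × 0.56830^2 = 0.418272
P(M+6) = 0.56830^3 = 0.183541
The M+4 peak is largest (0.418272); scaling to 100 gives 19.23 : 75.96 : 100.00 : 43.88.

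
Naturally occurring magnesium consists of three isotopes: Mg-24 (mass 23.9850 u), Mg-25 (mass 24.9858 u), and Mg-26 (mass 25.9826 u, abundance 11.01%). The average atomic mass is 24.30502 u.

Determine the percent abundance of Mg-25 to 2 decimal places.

10.00%

The remaining 88.99% is split between Mg-24 (fraction x) and Mg-25 (fraction 0.8899 − x).
Substituting: 23.9850x + 24.9858(0.8899 − x) = 21.44433574
(23.9850 − 24.9858)x = -0.79052768  ⇒  x = 0.78990, y = 0.10000
Mg-24: 78.99%, Mg-25: 10.00%.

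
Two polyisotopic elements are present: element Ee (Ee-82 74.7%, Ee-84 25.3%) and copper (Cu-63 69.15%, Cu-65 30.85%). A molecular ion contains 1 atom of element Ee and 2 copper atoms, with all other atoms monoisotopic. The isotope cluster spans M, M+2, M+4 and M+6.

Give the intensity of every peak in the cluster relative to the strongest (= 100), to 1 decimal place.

Element Ee pattern (n=1): 0.7470 : 0.2530
Copper pattern (n=2): 0.47817225 : 0.4266555 : 0.09517225
Convolve the two distributions (both contribute in 2-u steps):
  M: 0.7470×0.47817225 = 0.357195
  M+2: 0.7470×0.4266555 + 0.2530×0.47817225 = 0.439689
  M+4: 0.7470×0.09517225 + 0.2530×0.4266555 = 0.179038
  M+6: 0.2530×0.09517225 = 0.024079
Scale to base peak (0.439689) = 100: 81.2 : 100.0 : 40.7 : 5.5

81.2 : 100.0 : 40.7 : 5.5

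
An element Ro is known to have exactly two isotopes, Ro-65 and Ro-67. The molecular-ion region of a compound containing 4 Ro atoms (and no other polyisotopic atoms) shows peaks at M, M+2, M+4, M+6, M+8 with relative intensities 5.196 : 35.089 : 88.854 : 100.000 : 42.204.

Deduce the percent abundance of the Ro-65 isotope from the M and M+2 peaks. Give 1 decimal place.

Write p for the Ro-65 fraction. I(M+2)/I(M) = [C(4,1)·p^3·(1−p)] / p^4 = 4·(1−p)/p = 35.089/5.196 = 6.7531
(1−p)/p = 6.7531/4 = 1.6883  ⇒  p = 1/(1 + 1.6883) = 0.3720
Ro-65: 37.2%, Ro-67: 62.8%.

37.2%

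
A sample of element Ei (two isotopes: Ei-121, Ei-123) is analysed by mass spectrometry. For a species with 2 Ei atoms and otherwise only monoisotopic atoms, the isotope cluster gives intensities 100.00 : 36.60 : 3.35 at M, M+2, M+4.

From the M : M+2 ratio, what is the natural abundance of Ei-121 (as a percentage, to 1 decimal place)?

84.5%

Write p for the Ei-121 fraction. I(M+2)/I(M) = [C(2,1)·p^1·(1−p)] / p^2 = 2·(1−p)/p = 36.60/100.00 = 0.3660
(1−p)/p = 0.3660/2 = 0.1830  ⇒  p = 1/(1 + 0.1830) = 0.8453
Ei-121: 84.5%, Ei-123: 15.5%.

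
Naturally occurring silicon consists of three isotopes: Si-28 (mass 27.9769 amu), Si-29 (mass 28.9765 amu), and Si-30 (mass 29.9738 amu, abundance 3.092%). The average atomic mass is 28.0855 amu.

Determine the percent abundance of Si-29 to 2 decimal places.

4.69%

The remaining 96.908% is split between Si-28 (fraction x) and Si-29 (fraction 0.96908 − x).
Substituting: 27.9769x + 28.9765(0.96908 − x) = 27.158710104
(27.9769 − 28.9765)x = -0.921836516  ⇒  x = 0.92221, y = 0.04687
Si-28: 92.22%, Si-29: 4.69%.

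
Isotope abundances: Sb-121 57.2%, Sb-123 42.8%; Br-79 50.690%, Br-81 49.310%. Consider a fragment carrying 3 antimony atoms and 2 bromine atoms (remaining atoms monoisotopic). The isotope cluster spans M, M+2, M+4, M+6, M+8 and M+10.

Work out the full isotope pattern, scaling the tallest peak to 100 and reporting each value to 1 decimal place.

Antimony pattern (n=3): 0.18714925 : 0.42010426 : 0.31434374 : 0.07840275
Bromine pattern (n=2): 0.25694761 : 0.49990478 : 0.24314761
Convolve the two distributions (both contribute in 2-u steps):
  M: 0.18714925×0.25694761 = 0.048088
  M+2: 0.18714925×0.49990478 + 0.42010426×0.25694761 = 0.201502
  M+4: 0.18714925×0.24314761 + 0.42010426×0.49990478 + 0.31434374×0.25694761 = 0.336287
  M+6: 0.42010426×0.24314761 + 0.31434374×0.49990478 + 0.07840275×0.25694761 = 0.279435
  M+8: 0.31434374×0.24314761 + 0.07840275×0.49990478 = 0.115626
  M+10: 0.07840275×0.24314761 = 0.019063
Scale to base peak (0.336287) = 100: 14.3 : 59.9 : 100.0 : 83.1 : 34.4 : 5.7

14.3 : 59.9 : 100.0 : 83.1 : 34.4 : 5.7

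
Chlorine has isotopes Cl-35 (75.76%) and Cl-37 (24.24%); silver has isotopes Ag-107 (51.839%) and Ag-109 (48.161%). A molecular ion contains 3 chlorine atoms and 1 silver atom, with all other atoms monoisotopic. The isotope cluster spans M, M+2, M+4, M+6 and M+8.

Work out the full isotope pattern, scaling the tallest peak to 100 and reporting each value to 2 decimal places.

52.94 : 100.00 : 63.47 : 16.84 : 1.61

Chlorine pattern (n=3): 0.4348304 : 0.41738208 : 0.13354464 : 0.01424288
Silver pattern (n=1): 0.51839 : 0.48161
Convolve the two distributions (both contribute in 2-u steps):
  M: 0.4348304×0.51839 = 0.225412
  M+2: 0.4348304×0.48161 + 0.41738208×0.51839 = 0.425785
  M+4: 0.41738208×0.48161 + 0.13354464×0.51839 = 0.270244
  M+6: 0.13354464×0.48161 + 0.01424288×0.51839 = 0.071700
  M+8: 0.01424288×0.48161 = 0.006860
Scale to base peak (0.425785) = 100: 52.94 : 100.00 : 63.47 : 16.84 : 1.61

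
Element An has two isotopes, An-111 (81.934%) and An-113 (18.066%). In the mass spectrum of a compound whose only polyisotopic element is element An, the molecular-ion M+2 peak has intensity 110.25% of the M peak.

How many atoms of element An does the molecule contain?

For n independent An atoms, I(M+2)/I(M) = n · (abundance An-113) / (abundance An-111) = n · 0.18066/0.81934.
n = 1.1025 × 0.81934/0.18066 = 5.00 ≈ 5

5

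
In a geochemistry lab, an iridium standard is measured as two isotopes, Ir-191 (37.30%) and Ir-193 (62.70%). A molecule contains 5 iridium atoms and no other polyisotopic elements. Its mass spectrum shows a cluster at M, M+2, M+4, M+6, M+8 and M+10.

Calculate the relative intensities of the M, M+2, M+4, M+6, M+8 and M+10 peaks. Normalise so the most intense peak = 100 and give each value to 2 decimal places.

2.11 : 17.70 : 59.49 : 100.00 : 84.05 : 28.26

Expanding (0.3730 + 0.6270)^5:
P(M) = 0.3730^5 = 0.007220
P(M+2) = 5 × 0.3730^4 × 0.6270^1 = 0.060684
P(M+4) = 10 × 0.3730^3 × 0.6270^2 = 0.204015
P(M+6) = 10 × 0.3730^2 × 0.6270^3 = 0.342942
P(M+8) = 5 × 0.3730^1 × 0.6270^4 = 0.288237
P(M+10) = 0.6270^5 = 0.096903
The M+6 peak is largest (0.342942); scaling to 100 gives 2.11 : 17.70 : 59.49 : 100.00 : 84.05 : 28.26.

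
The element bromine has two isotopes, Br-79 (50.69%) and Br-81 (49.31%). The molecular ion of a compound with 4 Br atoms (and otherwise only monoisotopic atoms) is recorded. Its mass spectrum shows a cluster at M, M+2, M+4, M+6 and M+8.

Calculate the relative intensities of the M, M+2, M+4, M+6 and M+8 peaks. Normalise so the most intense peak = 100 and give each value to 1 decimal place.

The 4 Br atoms are independent, so intensities follow the terms of (0.5069 + 0.4931)^4.
P(M) = 0.5069^4 = 0.066022
P(M+2) = 4 × 0.5069^3 × 0.4931^1 = 0.256899
P(M+4) = 6 × 0.5069^2 × 0.4931^2 = 0.374857
P(M+6) = 4 × 0.5069^1 × 0.4931^3 = 0.243101
P(M+8) = 0.4931^4 = 0.059121
The M+4 peak is largest (0.374857); scaling to 100 gives 17.6 : 68.5 : 100.0 : 64.9 : 15.8.

17.6 : 68.5 : 100.0 : 64.9 : 15.8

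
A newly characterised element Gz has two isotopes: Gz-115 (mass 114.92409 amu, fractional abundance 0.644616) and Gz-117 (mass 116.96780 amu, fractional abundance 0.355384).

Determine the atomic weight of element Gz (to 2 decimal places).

The abundance-weighted mean is 0.644616 × 114.92409 + 0.355384 × 116.96780
= 74.081907 + 41.568485 = 115.650392 amu

115.65 amu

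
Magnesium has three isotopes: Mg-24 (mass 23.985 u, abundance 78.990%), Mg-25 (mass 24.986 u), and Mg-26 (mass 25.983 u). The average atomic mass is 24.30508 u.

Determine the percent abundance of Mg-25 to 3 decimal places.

The remaining 21.010% is split between Mg-25 (fraction x) and Mg-26 (fraction 0.21010 − x).
Substituting: 24.986x + 25.983(0.21010 − x) = 5.3593285
(24.986 − 25.983)x = -0.0996998  ⇒  x = 0.10000, y = 0.11010
Mg-25: 10.000%, Mg-26: 11.010%.

10.000%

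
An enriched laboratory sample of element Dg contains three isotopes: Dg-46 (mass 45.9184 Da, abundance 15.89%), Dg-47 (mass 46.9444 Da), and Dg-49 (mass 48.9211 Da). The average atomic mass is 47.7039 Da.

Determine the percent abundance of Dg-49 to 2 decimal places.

The remaining 84.11% is split between Dg-47 (fraction x) and Dg-49 (fraction 0.8411 − x).
Substituting: 46.9444x + 48.9211(0.8411 − x) = 40.40746624
(46.9444 − 48.9211)x = -0.74007097  ⇒  x = 0.37440, y = 0.46670
Dg-47: 37.44%, Dg-49: 46.67%.

46.67%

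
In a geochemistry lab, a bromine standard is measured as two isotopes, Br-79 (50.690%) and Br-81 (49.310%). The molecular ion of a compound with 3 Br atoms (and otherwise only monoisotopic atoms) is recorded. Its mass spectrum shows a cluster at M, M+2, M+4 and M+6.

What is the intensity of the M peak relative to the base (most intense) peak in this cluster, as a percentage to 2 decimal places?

Binomial terms of (0.50690 + 0.49310)^3: M 0.1302, M+2 0.3801, M+4 0.3698, M+6 0.1199 → M+2 is the base peak.
P(M+2) = C(3,1) × 0.50690^2 × 0.49310^1 = 3 × 0.25694761 × 0.4931 = 0.380103 (base)
P(M) = C(3,0) × 0.50690^3 × 0.49310^0 = 1 × 0.13024674 × 1.0000 = 0.130247
Relative intensity = 0.130247 / 0.380103 × 100 = 34.27

34.27%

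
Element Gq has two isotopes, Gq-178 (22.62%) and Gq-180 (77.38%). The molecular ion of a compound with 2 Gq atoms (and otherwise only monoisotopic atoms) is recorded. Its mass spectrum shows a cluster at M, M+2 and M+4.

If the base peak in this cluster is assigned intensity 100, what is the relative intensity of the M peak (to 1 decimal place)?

8.5

Term probabilities: M 0.0512, M+2 0.3501, M+4 0.5988. Base peak = M+4.
P(M+4) = C(2,2) × 0.2262^0 × 0.7738^2 = 1 × 1.0000 × 0.59876644 = 0.598766 (base)
P(M) = C(2,0) × 0.2262^2 × 0.7738^0 = 1 × 0.05116644 × 1.0000 = 0.051166
Relative intensity = 0.051166 / 0.598766 × 100 = 8.5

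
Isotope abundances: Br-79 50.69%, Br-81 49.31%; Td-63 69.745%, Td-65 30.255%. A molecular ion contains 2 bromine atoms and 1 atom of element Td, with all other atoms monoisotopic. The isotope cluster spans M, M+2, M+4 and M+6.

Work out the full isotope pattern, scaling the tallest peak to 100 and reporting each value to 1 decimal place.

Bromine pattern (n=2): 0.25694761 : 0.49990478 : 0.24314761
Element Td pattern (n=1): 0.69745 : 0.30255
Convolve the two distributions (both contribute in 2-u steps):
  M: 0.25694761×0.69745 = 0.179208
  M+2: 0.25694761×0.30255 + 0.49990478×0.69745 = 0.426398
  M+4: 0.49990478×0.30255 + 0.24314761×0.69745 = 0.320829
  M+6: 0.24314761×0.30255 = 0.073564
Scale to base peak (0.426398) = 100: 42.0 : 100.0 : 75.2 : 17.3

42.0 : 100.0 : 75.2 : 17.3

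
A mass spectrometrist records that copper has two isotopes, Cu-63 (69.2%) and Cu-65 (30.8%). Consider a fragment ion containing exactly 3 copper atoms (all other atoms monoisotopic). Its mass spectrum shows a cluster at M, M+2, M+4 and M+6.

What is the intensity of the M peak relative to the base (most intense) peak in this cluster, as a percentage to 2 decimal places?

Term probabilities: M 0.3314, M+2 0.4425, M+4 0.1969, M+6 0.0292. Base peak = M+2.
P(M+2) = C(3,1) × 0.692^2 × 0.308^1 = 3 × 0.478864 × 0.3080 = 0.442470 (base)
P(M) = C(3,0) × 0.692^3 × 0.308^0 = 1 × 0.33137389 × 1.0000 = 0.331374
Relative intensity = 0.331374 / 0.442470 × 100 = 74.89

74.89%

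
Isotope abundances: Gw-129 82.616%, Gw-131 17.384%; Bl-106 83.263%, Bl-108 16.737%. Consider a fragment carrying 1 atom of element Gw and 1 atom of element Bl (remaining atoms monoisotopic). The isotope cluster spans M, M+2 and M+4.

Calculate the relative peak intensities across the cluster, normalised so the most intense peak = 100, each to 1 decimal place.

100.0 : 41.1 : 4.2

Element Gw pattern (n=1): 0.82616 : 0.17384
Element Bl pattern (n=1): 0.83263 : 0.16737
Convolve the two distributions (both contribute in 2-u steps):
  M: 0.82616×0.83263 = 0.687886
  M+2: 0.82616×0.16737 + 0.17384×0.83263 = 0.283019
  M+4: 0.17384×0.16737 = 0.029096
Scale to base peak (0.687886) = 100: 100.0 : 41.1 : 4.2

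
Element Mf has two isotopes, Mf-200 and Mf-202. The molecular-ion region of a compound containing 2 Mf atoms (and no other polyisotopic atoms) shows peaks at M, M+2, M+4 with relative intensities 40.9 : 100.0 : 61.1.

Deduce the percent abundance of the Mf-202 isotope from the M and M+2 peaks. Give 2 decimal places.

55.01%

Let p = fractional abundance of Mf-200. I(M+2)/I(M) = [C(2,1)·p^1·(1−p)] / p^2 = 2·(1−p)/p = 100.0/40.9 = 2.4450
(1−p)/p = 2.4450/2 = 1.2225  ⇒  p = 1/(1 + 1.2225) = 0.4499
Mf-200: 44.99%, Mf-202: 55.01%.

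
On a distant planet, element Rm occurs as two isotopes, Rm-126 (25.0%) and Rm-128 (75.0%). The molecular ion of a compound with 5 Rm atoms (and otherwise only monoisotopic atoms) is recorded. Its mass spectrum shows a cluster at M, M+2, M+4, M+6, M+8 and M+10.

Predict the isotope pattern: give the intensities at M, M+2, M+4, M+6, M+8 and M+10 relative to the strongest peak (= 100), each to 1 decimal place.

Expanding (0.250 + 0.750)^5:
P(M) = 0.250^5 = 0.000977
P(M+2) = 5 × 0.250^4 × 0.750^1 = 0.014648
P(M+4) = 10 × 0.250^3 × 0.750^2 = 0.087891
P(M+6) = 10 × 0.250^2 × 0.750^3 = 0.263672
P(M+8) = 5 × 0.250^1 × 0.750^4 = 0.395508
P(M+10) = 0.750^5 = 0.237305
The M+8 peak is largest (0.395508); scaling to 100 gives 0.2 : 3.7 : 22.2 : 66.7 : 100.0 : 60.0.

0.2 : 3.7 : 22.2 : 66.7 : 100.0 : 60.0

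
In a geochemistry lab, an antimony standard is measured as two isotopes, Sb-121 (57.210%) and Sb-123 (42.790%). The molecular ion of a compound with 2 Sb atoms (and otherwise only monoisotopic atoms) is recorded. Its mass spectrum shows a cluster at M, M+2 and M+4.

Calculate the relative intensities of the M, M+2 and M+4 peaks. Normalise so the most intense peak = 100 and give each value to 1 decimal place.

Expanding (0.57210 + 0.42790)^2:
P(M) = 0.57210^2 = 0.327298
P(M+2) = 2 × 0.57210^1 × 0.42790^1 = 0.489603
P(M+4) = 0.42790^2 = 0.183098
The M+2 peak is largest (0.489603); scaling to 100 gives 66.8 : 100.0 : 37.4.

66.8 : 100.0 : 37.4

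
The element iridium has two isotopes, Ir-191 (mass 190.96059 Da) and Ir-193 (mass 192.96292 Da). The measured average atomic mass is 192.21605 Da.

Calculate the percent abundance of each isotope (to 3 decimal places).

Let x be the fractional abundance of Ir-191; then Ir-193 has abundance 1 − x.
190.96059·x + 192.96292·(1 − x) = 192.21605
(190.96059 − 192.96292)·x = 192.21605 − 192.96292
x = -0.74687 / -2.00233 = 0.37300 → 37.300% Ir-191, 62.700% Ir-193.

Ir-191: 37.300%, Ir-193: 62.700%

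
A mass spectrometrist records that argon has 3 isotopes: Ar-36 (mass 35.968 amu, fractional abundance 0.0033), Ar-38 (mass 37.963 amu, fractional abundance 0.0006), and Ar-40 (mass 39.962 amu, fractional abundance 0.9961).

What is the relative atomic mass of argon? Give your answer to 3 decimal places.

39.948 amu

Ar = Σ fᵢ·mᵢ = 0.0033 × 35.968 + 0.0006 × 37.963 + 0.9961 × 39.962
= 0.1187 + 0.0228 + 39.8061 = 39.9476 amu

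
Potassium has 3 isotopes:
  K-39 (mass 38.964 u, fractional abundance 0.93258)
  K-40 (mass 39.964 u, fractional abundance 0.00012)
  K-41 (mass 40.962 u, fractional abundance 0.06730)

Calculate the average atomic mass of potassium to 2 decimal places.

The abundance-weighted mean is 0.93258 × 38.964 + 0.00012 × 39.964 + 0.06730 × 40.962
= 36.3370 + 0.0048 + 2.7567 = 39.0985 u

39.10 u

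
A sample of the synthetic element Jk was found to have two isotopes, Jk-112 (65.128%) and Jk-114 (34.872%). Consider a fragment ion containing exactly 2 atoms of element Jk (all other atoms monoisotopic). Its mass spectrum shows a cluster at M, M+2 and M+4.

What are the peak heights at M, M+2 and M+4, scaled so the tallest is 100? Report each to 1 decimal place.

Expanding (0.65128 + 0.34872)^2:
P(M) = 0.65128^2 = 0.424166
P(M+2) = 2 × 0.65128^1 × 0.34872^1 = 0.454229
P(M+4) = 0.34872^2 = 0.121606
The M+2 peak is largest (0.454229); scaling to 100 gives 93.4 : 100.0 : 26.8.

93.4 : 100.0 : 26.8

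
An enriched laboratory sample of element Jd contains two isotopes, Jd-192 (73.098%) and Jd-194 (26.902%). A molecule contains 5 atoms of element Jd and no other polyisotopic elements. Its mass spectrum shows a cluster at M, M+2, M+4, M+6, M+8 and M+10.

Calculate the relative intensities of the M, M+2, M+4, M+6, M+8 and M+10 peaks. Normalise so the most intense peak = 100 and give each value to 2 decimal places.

Each Jd atom is independently Jd-192 (p = 0.73098) or Jd-194 (q = 0.26902); the cluster is the binomial expansion (p + q)^5.
P(M) = 0.73098^5 = 0.208702
P(M+2) = 5 × 0.73098^4 × 0.26902^1 = 0.384040
P(M+4) = 10 × 0.73098^3 × 0.26902^2 = 0.282674
P(M+6) = 10 × 0.73098^2 × 0.26902^3 = 0.104031
P(M+8) = 5 × 0.73098^1 × 0.26902^4 = 0.019143
P(M+10) = 0.26902^5 = 0.001409
The M+2 peak is largest (0.384040); scaling to 100 gives 54.34 : 100.00 : 73.61 : 27.09 : 4.98 : 0.37.

54.34 : 100.00 : 73.61 : 27.09 : 4.98 : 0.37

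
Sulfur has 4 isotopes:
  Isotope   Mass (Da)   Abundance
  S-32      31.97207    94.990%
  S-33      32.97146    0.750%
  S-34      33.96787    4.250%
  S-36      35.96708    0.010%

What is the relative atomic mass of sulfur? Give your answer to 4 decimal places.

32.0648 Da

Average mass = Σ (abundance × isotope mass) = 0.94990 × 31.97207 + 0.00750 × 32.97146 + 0.04250 × 33.96787 + 0.00010 × 35.96708
= 30.370269 + 0.247286 + 1.443634 + 0.003597 = 32.064786 Da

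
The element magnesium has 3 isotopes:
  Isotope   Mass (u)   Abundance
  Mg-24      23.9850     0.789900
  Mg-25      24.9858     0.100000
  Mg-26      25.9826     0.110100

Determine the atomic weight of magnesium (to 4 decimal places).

24.3050 u

Average mass = Σ (abundance × isotope mass) = 0.789900 × 23.9850 + 0.100000 × 24.9858 + 0.110100 × 25.9826
= 18.94575 + 2.49858 + 2.86068 = 24.30501 u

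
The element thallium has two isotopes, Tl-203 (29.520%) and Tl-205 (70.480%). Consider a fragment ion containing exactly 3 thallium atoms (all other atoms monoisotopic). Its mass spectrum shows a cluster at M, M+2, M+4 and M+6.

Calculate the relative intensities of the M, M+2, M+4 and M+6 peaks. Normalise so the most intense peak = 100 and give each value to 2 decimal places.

Each Tl atom is independently Tl-203 (p = 0.29520) or Tl-205 (q = 0.70480); the cluster is the binomial expansion (p + q)^3.
P(M) = 0.29520^3 = 0.025725
P(M+2) = 3 × 0.29520^2 × 0.70480^1 = 0.184255
P(M+4) = 3 × 0.29520^1 × 0.70480^2 = 0.439916
P(M+6) = 0.70480^3 = 0.350104
The M+4 peak is largest (0.439916); scaling to 100 gives 5.85 : 41.88 : 100.00 : 79.58.

5.85 : 41.88 : 100.00 : 79.58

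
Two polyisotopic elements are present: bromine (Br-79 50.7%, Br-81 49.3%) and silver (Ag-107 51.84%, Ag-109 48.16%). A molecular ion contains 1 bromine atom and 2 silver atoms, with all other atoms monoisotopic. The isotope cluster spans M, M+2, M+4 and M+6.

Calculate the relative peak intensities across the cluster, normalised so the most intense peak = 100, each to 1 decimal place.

35.3 : 100.0 : 94.3 : 29.7

Bromine pattern (n=1): 0.5070 : 0.4930
Silver pattern (n=2): 0.26873856 : 0.49932288 : 0.23193856
Convolve the two distributions (both contribute in 2-u steps):
  M: 0.5070×0.26873856 = 0.136250
  M+2: 0.5070×0.49932288 + 0.4930×0.26873856 = 0.385645
  M+4: 0.5070×0.23193856 + 0.4930×0.49932288 = 0.363759
  M+6: 0.4930×0.23193856 = 0.114346
Scale to base peak (0.385645) = 100: 35.3 : 100.0 : 94.3 : 29.7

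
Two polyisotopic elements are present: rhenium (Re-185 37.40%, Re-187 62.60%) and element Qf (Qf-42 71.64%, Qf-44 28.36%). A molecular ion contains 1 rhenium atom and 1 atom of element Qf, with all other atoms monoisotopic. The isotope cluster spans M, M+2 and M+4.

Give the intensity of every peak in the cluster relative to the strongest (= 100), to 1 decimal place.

48.3 : 100.0 : 32.0

Rhenium pattern (n=1): 0.3740 : 0.6260
Element Qf pattern (n=1): 0.7164 : 0.2836
Convolve the two distributions (both contribute in 2-u steps):
  M: 0.3740×0.7164 = 0.267934
  M+2: 0.3740×0.2836 + 0.6260×0.7164 = 0.554533
  M+4: 0.6260×0.2836 = 0.177534
Scale to base peak (0.554533) = 100: 48.3 : 100.0 : 32.0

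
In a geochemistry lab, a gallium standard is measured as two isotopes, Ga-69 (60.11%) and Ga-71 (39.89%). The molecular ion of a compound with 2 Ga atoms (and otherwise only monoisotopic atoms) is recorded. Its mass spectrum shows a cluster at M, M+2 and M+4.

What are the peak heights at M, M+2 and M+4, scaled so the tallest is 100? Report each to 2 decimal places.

75.34 : 100.00 : 33.18

Each Ga atom is independently Ga-69 (p = 0.6011) or Ga-71 (q = 0.3989); the cluster is the binomial expansion (p + q)^2.
P(M) = 0.6011^2 = 0.361321
P(M+2) = 2 × 0.6011^1 × 0.3989^1 = 0.479558
P(M+4) = 0.3989^2 = 0.159121
The M+2 peak is largest (0.479558); scaling to 100 gives 75.34 : 100.00 : 33.18.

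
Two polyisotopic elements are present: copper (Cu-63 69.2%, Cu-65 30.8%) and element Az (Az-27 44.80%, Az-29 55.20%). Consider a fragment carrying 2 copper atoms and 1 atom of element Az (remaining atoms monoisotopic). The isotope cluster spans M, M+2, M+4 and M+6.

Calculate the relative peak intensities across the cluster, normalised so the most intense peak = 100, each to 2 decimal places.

Copper pattern (n=2): 0.478864 : 0.426272 : 0.094864
Element Az pattern (n=1): 0.4480 : 0.5520
Convolve the two distributions (both contribute in 2-u steps):
  M: 0.478864×0.4480 = 0.214531
  M+2: 0.478864×0.5520 + 0.426272×0.4480 = 0.455303
  M+4: 0.426272×0.5520 + 0.094864×0.4480 = 0.277801
  M+6: 0.094864×0.5520 = 0.052365
Scale to base peak (0.455303) = 100: 47.12 : 100.00 : 61.01 : 11.50

47.12 : 100.00 : 61.01 : 11.50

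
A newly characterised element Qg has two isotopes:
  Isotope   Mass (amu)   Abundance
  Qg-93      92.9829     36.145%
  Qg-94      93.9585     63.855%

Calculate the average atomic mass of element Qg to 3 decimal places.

Average mass = Σ (abundance × isotope mass) = 0.36145 × 92.9829 + 0.63855 × 93.9585
= 33.60867 + 59.99720 = 93.60587 amu

93.606 amu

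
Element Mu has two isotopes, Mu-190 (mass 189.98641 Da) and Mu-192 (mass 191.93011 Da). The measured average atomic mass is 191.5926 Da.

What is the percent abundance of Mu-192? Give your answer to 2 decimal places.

82.64%

Let x be the fractional abundance of Mu-190; then Mu-192 has abundance 1 − x.
189.98641·x + 191.93011·(1 − x) = 191.5926
(189.98641 − 191.93011)·x = 191.5926 − 191.93011
x = -0.33751 / -1.94370 = 0.17364 → 17.36% Mu-190, 82.64% Mu-192.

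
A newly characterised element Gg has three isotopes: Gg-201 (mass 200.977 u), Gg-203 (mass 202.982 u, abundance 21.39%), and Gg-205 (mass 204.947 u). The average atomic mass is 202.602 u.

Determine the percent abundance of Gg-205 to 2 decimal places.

30.13%

Let x and y be the fractions of Gg-201 and Gg-205. Then x + y = 1 − 0.2139 = 0.7861 and 200.977x + 204.947y = 202.602 − 0.2139×202.982 = 159.1841502.
Substituting: 200.977x + 204.947(0.7861 − x) = 159.1841502
(200.977 − 204.947)x = -1.9246865  ⇒  x = 0.48481, y = 0.30129
Gg-201: 48.48%, Gg-205: 30.13%.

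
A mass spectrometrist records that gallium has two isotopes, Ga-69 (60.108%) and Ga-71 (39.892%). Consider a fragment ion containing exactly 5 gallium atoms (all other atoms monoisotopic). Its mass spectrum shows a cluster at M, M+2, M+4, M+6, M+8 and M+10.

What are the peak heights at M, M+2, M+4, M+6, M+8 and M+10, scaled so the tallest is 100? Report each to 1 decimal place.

22.7 : 75.3 : 100.0 : 66.4 : 22.0 : 2.9

Expanding (0.60108 + 0.39892)^5:
P(M) = 0.60108^5 = 0.078462
P(M+2) = 5 × 0.60108^4 × 0.39892^1 = 0.260366
P(M+4) = 10 × 0.60108^3 × 0.39892^2 = 0.345596
P(M+6) = 10 × 0.60108^2 × 0.39892^3 = 0.229362
P(M+8) = 5 × 0.60108^1 × 0.39892^4 = 0.076111
P(M+10) = 0.39892^5 = 0.010103
The M+4 peak is largest (0.345596); scaling to 100 gives 22.7 : 75.3 : 100.0 : 66.4 : 22.0 : 2.9.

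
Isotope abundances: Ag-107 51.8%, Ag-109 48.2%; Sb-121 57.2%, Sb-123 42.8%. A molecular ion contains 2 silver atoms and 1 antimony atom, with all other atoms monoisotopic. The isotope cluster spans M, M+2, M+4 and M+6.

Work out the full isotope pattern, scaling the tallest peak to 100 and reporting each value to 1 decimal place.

38.3 : 100.0 : 86.6 : 24.8

Silver pattern (n=2): 0.268324 : 0.499352 : 0.232324
Antimony pattern (n=1): 0.5720 : 0.4280
Convolve the two distributions (both contribute in 2-u steps):
  M: 0.268324×0.5720 = 0.153481
  M+2: 0.268324×0.4280 + 0.499352×0.5720 = 0.400472
  M+4: 0.499352×0.4280 + 0.232324×0.5720 = 0.346612
  M+6: 0.232324×0.4280 = 0.099435
Scale to base peak (0.400472) = 100: 38.3 : 100.0 : 86.6 : 24.8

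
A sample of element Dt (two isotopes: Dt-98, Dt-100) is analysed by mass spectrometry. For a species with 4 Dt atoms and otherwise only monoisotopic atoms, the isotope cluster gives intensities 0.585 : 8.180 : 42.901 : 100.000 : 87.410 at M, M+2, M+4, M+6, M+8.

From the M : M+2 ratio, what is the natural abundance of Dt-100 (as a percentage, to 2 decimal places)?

77.76%

If p is the fraction of Dt that is Dt-98, then I(M+2)/I(M) = [C(4,1)·p^3·(1−p)] / p^4 = 4·(1−p)/p = 8.180/0.585 = 13.9829
(1−p)/p = 13.9829/4 = 3.4957  ⇒  p = 1/(1 + 3.4957) = 0.2224
Dt-98: 22.24%, Dt-100: 77.76%.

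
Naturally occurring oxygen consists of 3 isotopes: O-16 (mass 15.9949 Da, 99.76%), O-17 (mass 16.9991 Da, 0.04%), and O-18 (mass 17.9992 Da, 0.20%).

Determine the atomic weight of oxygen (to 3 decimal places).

15.999 Da

Ar = Σ fᵢ·mᵢ = 0.9976 × 15.9949 + 0.0004 × 16.9991 + 0.0020 × 17.9992
= 15.95651 + 0.00680 + 0.03600 = 15.99931 Da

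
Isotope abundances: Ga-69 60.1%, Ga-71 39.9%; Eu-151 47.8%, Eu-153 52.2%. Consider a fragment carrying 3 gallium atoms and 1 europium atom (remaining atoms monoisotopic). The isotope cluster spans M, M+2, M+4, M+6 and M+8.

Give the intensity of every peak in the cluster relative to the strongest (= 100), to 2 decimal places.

28.59 : 88.18 : 100.00 : 49.66 : 9.14

Gallium pattern (n=3): 0.2170818 : 0.4323576 : 0.2870394 : 0.0635212
Europium pattern (n=1): 0.4780 : 0.5220
Convolve the two distributions (both contribute in 2-u steps):
  M: 0.2170818×0.4780 = 0.103765
  M+2: 0.2170818×0.5220 + 0.4323576×0.4780 = 0.319984
  M+4: 0.4323576×0.5220 + 0.2870394×0.4780 = 0.362896
  M+6: 0.2870394×0.5220 + 0.0635212×0.4780 = 0.180198
  M+8: 0.0635212×0.5220 = 0.033158
Scale to base peak (0.362896) = 100: 28.59 : 88.18 : 100.00 : 49.66 : 9.14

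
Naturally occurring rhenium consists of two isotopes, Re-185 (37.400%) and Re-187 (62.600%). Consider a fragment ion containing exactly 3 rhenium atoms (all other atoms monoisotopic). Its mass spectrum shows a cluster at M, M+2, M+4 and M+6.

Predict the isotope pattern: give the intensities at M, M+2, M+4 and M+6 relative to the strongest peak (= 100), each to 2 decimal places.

The 3 Re atoms are independent, so intensities follow the terms of (0.37400 + 0.62600)^3.
P(M) = 0.37400^3 = 0.052314
P(M+2) = 3 × 0.37400^2 × 0.62600^1 = 0.262687
P(M+4) = 3 × 0.37400^1 × 0.62600^2 = 0.439685
P(M+6) = 0.62600^3 = 0.245314
The M+4 peak is largest (0.439685); scaling to 100 gives 11.90 : 59.74 : 100.00 : 55.79.

11.90 : 59.74 : 100.00 : 55.79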